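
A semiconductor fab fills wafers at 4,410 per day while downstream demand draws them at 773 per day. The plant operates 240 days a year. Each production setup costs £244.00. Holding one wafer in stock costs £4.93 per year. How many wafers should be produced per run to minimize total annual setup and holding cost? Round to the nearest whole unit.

Annual demand D = 773 × 240 = 185,520.
Production build-up factor (1 − d/p) = 1 − 773/4,410 = 0.8247.
Q* = √(2DS / (H(1 − d/p))) = √(2 × 185,520 × 244 / (4.93 × 0.8247)).
= √(90,533,760 / 4.0659) ≈ 4718.777.

Q* ≈ 4,719 wafers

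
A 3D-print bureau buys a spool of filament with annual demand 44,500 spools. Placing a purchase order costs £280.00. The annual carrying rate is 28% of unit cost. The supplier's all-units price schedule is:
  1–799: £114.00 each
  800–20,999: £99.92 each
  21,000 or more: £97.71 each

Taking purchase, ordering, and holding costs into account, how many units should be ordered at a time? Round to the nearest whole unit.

Q* ≈ 944 spools

Holding cost per unit per year at price C is H = 0.28·C.
For each price level, check whether its EOQ is feasible; otherwise the best quantity at that price is the breakpoint.
Tier 1 (£114.00): EOQ = 883.6 exceeds tier's upper bound 799, so this tier is dominated.
EOQ at £99.92 = 943.8 (feasible in tier 2): TC = 44,500×£99.92 + (44,500/943.8)×280 + (943.8/2)×0.28×£99.92 = £4,472,844.58.
EOQ at £97.71 = 954.4 < 21000, so use break Q=21000: TC = 44,500×£97.71 + (44,500/21000.0)×280 + (21000.0/2)×0.28×£97.71 = £4,635,955.73.
Lowest total cost is £4,472,844.58 at Q = 943.8.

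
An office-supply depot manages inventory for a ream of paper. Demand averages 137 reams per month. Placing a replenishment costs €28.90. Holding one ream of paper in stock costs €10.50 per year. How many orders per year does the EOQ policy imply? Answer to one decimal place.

Annual demand D = 137 × 12 = 1,644.
The optimal lot size = √(2DS/H) = √(2 × 1,644 × 28.9 / 10.5) ≈ 95.13.
Orders per year = D / Q* = 1,644 / 95.13 ≈ 17.282.

N ≈ 17.3 orders per year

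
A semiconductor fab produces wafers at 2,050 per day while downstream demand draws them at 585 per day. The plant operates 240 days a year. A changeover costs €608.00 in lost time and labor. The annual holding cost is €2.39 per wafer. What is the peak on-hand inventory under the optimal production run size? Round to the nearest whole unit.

I_max ≈ 7,145 wafers

Annual demand D = 585 × 240 = 140,400.
Production build-up factor (1 − d/p) = 1 − 585/2,050 = 0.7146.
Q* = √(2DS / (H(1 − d/p))) = √(2 × 140,400 × 608 / (2.39 × 0.7146)).
= √(170,726,400 / 1.708) ≈ 9997.917.
Maximum inventory = Q*(1 − d/p) = 9997.917 × 0.7146 ≈ 7144.853.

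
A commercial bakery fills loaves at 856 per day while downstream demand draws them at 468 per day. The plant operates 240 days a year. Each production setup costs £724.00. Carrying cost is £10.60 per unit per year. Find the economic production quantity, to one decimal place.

Annual demand D = 468 × 240 = 112,320.
Production build-up factor (1 − d/p) = 1 − 468/856 = 0.4533.
Q* = √(2DS / (H(1 − d/p))) = √(2 × 112,320 × 724 / (10.6 × 0.4533)).
= √(162,639,360 / 4.8047) ≈ 5818.096.

Q* ≈ 5,818.1 loaves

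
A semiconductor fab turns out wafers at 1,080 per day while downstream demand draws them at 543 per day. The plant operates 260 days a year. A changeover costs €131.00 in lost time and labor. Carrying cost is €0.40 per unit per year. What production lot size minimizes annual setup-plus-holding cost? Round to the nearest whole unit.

Q* ≈ 13,637 wafers

Annual demand D = 543 × 260 = 141,180.
Production build-up factor (1 − d/p) = 1 − 543/1,080 = 0.4972.
Q* = √(2DS / (H(1 − d/p))) = √(2 × 141,180 × 131 / (0.4 × 0.4972)).
= √(36,989,160 / 0.1989) ≈ 13637.412.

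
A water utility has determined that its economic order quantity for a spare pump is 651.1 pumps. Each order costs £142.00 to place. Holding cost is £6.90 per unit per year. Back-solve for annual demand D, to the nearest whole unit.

D ≈ 10,300 pumps per year

The basic EOQ model gives Q* = √(2DS/H); rearrange for the unknown.
From Q* = √(2DS/H): D = Q*²H / (2S) = 651.1² × 6.9 / (2 × 142) = 10299.737.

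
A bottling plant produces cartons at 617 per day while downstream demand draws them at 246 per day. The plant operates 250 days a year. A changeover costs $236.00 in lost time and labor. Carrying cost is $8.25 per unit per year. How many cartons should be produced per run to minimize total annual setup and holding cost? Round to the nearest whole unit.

Annual demand D = 246 × 250 = 61,500.
Production build-up factor (1 − d/p) = 1 − 246/617 = 0.6013.
Q* = √(2DS / (H(1 − d/p))) = √(2 × 61,500 × 236 / (8.25 × 0.6013)).
= √(29,028,000 / 4.9607) ≈ 2419.007.

Q* ≈ 2,419 cartons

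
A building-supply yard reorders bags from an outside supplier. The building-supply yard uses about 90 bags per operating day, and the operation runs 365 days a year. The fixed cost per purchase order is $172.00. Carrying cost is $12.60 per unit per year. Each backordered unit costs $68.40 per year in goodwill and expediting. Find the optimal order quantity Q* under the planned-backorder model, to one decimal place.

Q* ≈ 1,030.6 bags

Annual demand D = 90 × 365 = 32,850.
With planned backorders, Q* = √(2DS/H) · √((H+B)/B).
√(2DS/H) = √(2 × 32,850 × 172 / 12.6) = 947.025.
√((H+B)/B) = √((12.6+68.4)/68.4) = 1.0882.
Q* ≈ 1030.567.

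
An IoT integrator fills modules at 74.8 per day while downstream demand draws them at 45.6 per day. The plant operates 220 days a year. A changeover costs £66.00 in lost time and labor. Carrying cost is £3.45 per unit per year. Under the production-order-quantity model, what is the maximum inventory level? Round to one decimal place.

Annual demand D = 45.6 × 220 = 10,032.
Production build-up factor (1 − d/p) = 1 − 45.6/74.8 = 0.3904.
Q* = √(2DS / (H(1 − d/p))) = √(2 × 10,032 × 66 / (3.45 × 0.3904)).
= √(1,324,224 / 1.3468) ≈ 991.586.
Maximum inventory = Q*(1 − d/p) = 991.586 × 0.3904 ≈ 387.090.

I_max ≈ 387.1 modules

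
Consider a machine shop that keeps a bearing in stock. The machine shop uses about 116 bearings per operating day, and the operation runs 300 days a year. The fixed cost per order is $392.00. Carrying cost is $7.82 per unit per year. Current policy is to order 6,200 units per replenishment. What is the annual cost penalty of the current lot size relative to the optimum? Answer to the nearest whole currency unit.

Annual demand D = 116 × 300 = 34,800.
EOQ = √(2DS/H) = √(2 × 34,800 × 392 / 7.82) ≈ 1867.86.
Cost at Q* = (D/Q*)S + (Q*/2)H = √(2DSH) ≈ $14,606.66.
Cost at Q = 6,200: (34,800/6,200)×392 + (6,200/2)×7.82 = $2,200.26 + $24,242.00 = $26,442.26.
Excess = $26,442.26 − $14,606.66 = $11,835.59.

Extra cost ≈ $11,836 per year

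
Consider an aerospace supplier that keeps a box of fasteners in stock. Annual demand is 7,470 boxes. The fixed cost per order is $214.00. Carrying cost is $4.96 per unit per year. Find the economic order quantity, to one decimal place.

EOQ = √(2DS / H) = √(2 × 7,470 × 214 / 4.96).
= √(3,197,160 / 4.96) = √644,588.7097 ≈ 802.863.

Q* ≈ 802.9 boxes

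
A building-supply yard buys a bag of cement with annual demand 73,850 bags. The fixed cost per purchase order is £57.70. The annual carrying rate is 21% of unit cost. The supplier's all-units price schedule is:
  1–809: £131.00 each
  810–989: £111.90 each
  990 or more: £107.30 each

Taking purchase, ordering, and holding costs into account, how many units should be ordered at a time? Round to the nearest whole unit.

Holding cost per unit per year at price C is H = 0.21·C.
Evaluate total cost at each tier's feasible EOQ or, if the EOQ is below the tier, at the tier's minimum quantity.
EOQ at £131.00 = 556.6 (feasible in tier 1): TC = 73,850×£131.00 + (73,850/556.6)×57.7 + (556.6/2)×0.21×£131.00 = £9,689,661.70.
EOQ at £111.90 = 602.2 < 810, so use break Q=810: TC = 73,850×£111.90 + (73,850/810.0)×57.7 + (810.0/2)×0.21×£111.90 = £8,278,592.77.
EOQ at £107.30 = 615.0 < 990, so use break Q=990: TC = 73,850×£107.30 + (73,850/990.0)×57.7 + (990.0/2)×0.21×£107.30 = £7,939,563.02.
Lowest total cost is £7,939,563.02 at Q = 990.0.

Q* ≈ 990 bags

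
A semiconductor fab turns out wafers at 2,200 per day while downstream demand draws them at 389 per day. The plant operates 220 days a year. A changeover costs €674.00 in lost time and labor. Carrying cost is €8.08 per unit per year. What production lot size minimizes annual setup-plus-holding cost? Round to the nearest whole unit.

Annual demand D = 389 × 220 = 85,580.
Production build-up factor (1 − d/p) = 1 − 389/2,200 = 0.8232.
Q* = √(2DS / (H(1 − d/p))) = √(2 × 85,580 × 674 / (8.08 × 0.8232)).
= √(115,361,840 / 6.6513) ≈ 4164.641.

Q* ≈ 4,165 wafers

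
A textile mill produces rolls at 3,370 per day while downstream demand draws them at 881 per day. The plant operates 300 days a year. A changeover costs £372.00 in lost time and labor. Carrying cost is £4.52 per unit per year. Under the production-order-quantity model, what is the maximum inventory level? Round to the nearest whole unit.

I_max ≈ 5,668 rolls

Annual demand D = 881 × 300 = 264,300.
Production build-up factor (1 − d/p) = 1 − 881/3,370 = 0.7386.
Q* = √(2DS / (H(1 − d/p))) = √(2 × 264,300 × 372 / (4.52 × 0.7386)).
= √(196,639,200 / 3.3384) ≈ 7674.822.
Maximum inventory = Q*(1 − d/p) = 7674.822 × 0.7386 ≈ 5668.437.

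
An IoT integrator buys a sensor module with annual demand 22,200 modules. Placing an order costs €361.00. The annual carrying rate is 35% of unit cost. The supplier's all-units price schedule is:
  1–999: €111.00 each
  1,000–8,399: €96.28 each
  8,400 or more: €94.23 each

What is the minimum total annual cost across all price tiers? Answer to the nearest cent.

TC* ≈ €2,162,279.20

Holding cost per unit per year at price C is H = 0.35·C.
For each price level, check whether its EOQ is feasible; otherwise the best quantity at that price is the breakpoint.
EOQ at €111.00 = 642.3 (feasible in tier 1): TC = 22,200×€111.00 + (22,200/642.3)×361 + (642.3/2)×0.35×€111.00 = €2,489,154.02.
EOQ at €96.28 = 689.7 < 1000, so use break Q=1000: TC = 22,200×€96.28 + (22,200/1000.0)×361 + (1000.0/2)×0.35×€96.28 = €2,162,279.20.
EOQ at €94.23 = 697.1 < 8400, so use break Q=8400: TC = 22,200×€94.23 + (22,200/8400.0)×361 + (8400.0/2)×0.35×€94.23 = €2,231,378.17.
Lowest total cost among the candidates is at Q = 1000.0.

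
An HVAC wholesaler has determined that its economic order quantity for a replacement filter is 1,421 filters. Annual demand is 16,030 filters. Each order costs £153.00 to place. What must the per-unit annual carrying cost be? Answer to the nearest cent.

H ≈ £2.43

Invert the EOQ relation Q*² = 2DS/H.
From Q* = √(2DS/H): H = 2DS / Q*² = 2 × 16,030 × 153 / 1,421² = 2.4292.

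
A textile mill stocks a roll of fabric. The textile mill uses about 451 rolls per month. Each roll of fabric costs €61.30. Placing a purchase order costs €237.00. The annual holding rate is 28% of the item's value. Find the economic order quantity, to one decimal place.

Annual demand D = 451 × 12 = 5,412.
Holding cost H = 0.28 × €61.30 = €17.1640 per unit per year.
EOQ = √(2DS / H) = √(2 × 5,412 × 237 / 17.164).
= √(2,565,288 / 17.164) = √149,457.4691 ≈ 386.597.

Q* ≈ 386.6 rolls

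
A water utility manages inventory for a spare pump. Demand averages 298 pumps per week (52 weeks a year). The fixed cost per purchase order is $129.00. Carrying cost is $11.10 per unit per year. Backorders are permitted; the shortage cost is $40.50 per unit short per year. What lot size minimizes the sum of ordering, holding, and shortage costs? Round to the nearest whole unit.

Q* ≈ 677 pumps

Annual demand D = 298 × 52 = 15,496.
With planned backorders, Q* = √(2DS/H) · √((H+B)/B).
√(2DS/H) = √(2 × 15,496 × 129 / 11.1) = 600.148.
√((H+B)/B) = √((11.1+40.5)/40.5) = 1.1287.
Q* ≈ 677.416.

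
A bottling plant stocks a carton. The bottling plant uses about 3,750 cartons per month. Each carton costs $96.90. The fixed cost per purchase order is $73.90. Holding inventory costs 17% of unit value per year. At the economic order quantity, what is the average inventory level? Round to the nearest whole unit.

Annual demand D = 3,750 × 12 = 45,000.
Holding cost H = 0.17 × $96.90 = $16.4730 per unit per year.
EOQ = √(2DS/H) = √(2 × 45,000 × 73.9 / 16.473) ≈ 635.41.
Average inventory = Q*/2 ≈ 635.41 / 2 = 317.707.

Average inventory ≈ 318 cartons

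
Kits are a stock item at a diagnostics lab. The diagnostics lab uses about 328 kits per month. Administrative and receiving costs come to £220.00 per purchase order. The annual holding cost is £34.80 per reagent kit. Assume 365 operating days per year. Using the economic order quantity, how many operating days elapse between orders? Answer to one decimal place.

Annual demand D = 328 × 12 = 3,936.
Q* = √(2DS/H) = √(2 × 3,936 × 220 / 34.8) ≈ 223.08.
Cycle time = Q*/D × 365 = 223.08 / 3,936 × 365 ≈ 20.687 days.

T ≈ 20.7 days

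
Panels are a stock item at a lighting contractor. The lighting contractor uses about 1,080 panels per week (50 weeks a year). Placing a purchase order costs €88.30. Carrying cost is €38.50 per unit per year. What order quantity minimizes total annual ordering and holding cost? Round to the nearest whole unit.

Annual demand D = 1,080 × 50 = 54,000.
EOQ = √(2DS / H) = √(2 × 54,000 × 88.3 / 38.5).
= √(9,536,400 / 38.5) = √247,698.7013 ≈ 497.693.

Q* ≈ 498 panels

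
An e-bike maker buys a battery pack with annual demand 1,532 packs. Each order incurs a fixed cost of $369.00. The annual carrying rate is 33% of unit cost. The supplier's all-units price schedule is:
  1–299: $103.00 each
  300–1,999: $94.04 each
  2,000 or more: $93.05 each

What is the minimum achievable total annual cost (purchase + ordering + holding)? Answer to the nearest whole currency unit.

TC* ≈ $150,609

Holding cost per unit per year at price C is H = 0.33·C.
Evaluate total cost at each tier's feasible EOQ or, if the EOQ is below the tier, at the tier's minimum quantity.
EOQ at $103.00 = 182.4 (feasible in tier 1): TC = 1,532×$103.00 + (1,532/182.4)×369 + (182.4/2)×0.33×$103.00 = $163,995.16.
EOQ at $94.04 = 190.9 < 300, so use break Q=300: TC = 1,532×$94.04 + (1,532/300.0)×369 + (300.0/2)×0.33×$94.04 = $150,608.62.
EOQ at $93.05 = 191.9 < 2000, so use break Q=2000: TC = 1,532×$93.05 + (1,532/2000.0)×369 + (2000.0/2)×0.33×$93.05 = $173,541.75.
Lowest total cost among the candidates is at Q = 300.0.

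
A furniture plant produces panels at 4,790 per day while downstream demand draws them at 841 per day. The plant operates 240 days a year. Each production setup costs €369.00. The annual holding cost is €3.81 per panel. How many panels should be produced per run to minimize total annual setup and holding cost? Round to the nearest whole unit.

Q* ≈ 6,886 panels

Annual demand D = 841 × 240 = 201,840.
Production build-up factor (1 − d/p) = 1 − 841/4,790 = 0.8244.
Q* = √(2DS / (H(1 − d/p))) = √(2 × 201,840 × 369 / (3.81 × 0.8244)).
= √(148,957,920 / 3.1411) ≈ 6886.420.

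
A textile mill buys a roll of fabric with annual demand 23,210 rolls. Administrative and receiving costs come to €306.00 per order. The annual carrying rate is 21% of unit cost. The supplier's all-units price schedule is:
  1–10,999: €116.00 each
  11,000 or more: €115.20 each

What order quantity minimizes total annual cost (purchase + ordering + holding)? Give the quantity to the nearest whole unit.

Q* ≈ 764 rolls

Holding cost per unit per year at price C is H = 0.21·C.
For each price level, check whether its EOQ is feasible; otherwise the best quantity at that price is the breakpoint.
EOQ at €116.00 = 763.6 (feasible in tier 1): TC = 23,210×€116.00 + (23,210/763.6)×306 + (763.6/2)×0.21×€116.00 = €2,710,961.67.
EOQ at €115.20 = 766.3 < 11000, so use break Q=11000: TC = 23,210×€115.20 + (23,210/11000.0)×306 + (11000.0/2)×0.21×€115.20 = €2,807,493.66.
Lowest total cost is €2,710,961.67 at Q = 763.6.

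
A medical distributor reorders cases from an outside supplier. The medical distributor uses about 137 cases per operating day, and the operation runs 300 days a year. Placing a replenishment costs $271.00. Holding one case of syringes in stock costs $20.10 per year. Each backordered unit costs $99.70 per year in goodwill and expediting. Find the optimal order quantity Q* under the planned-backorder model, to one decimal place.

Q* ≈ 1,154.0 cases

Annual demand D = 137 × 300 = 41,100.
With planned backorders, Q* = √(2DS/H) · √((H+B)/B).
√(2DS/H) = √(2 × 41,100 × 271 / 20.1) = 1052.743.
√((H+B)/B) = √((20.1+99.7)/99.7) = 1.0962.
Q* ≈ 1153.993.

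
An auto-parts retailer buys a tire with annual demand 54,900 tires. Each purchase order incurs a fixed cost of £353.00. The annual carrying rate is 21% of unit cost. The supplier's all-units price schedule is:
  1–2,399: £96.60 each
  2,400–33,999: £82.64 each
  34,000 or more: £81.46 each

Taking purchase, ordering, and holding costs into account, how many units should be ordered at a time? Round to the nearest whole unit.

Q* ≈ 2,400 tires

Holding cost per unit per year at price C is H = 0.21·C.
Candidates are each tier's EOQ (if it falls in that tier) and each price-break quantity.
EOQ at £96.60 = 1382.3 (feasible in tier 1): TC = 54,900×£96.60 + (54,900/1382.3)×353 + (1382.3/2)×0.21×£96.60 = £5,331,380.56.
EOQ at £82.64 = 1494.5 < 2400, so use break Q=2400: TC = 54,900×£82.64 + (54,900/2400.0)×353 + (2400.0/2)×0.21×£82.64 = £4,565,836.16.
EOQ at £81.46 = 1505.2 < 34000, so use break Q=34000: TC = 54,900×£81.46 + (54,900/34000.0)×353 + (34000.0/2)×0.21×£81.46 = £4,763,536.19.
Lowest total cost is £4,565,836.16 at Q = 2400.0.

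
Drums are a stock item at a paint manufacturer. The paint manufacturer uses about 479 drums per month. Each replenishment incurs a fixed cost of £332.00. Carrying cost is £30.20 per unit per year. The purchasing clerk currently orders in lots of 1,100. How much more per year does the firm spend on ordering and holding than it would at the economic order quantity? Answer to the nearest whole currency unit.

Annual demand D = 479 × 12 = 5,748.
EOQ = √(2DS/H) = √(2 × 5,748 × 332 / 30.2) ≈ 355.50.
Cost at Q* = (D/Q*)S + (Q*/2)H = √(2DSH) ≈ £10,736.08.
Cost at Q = 1,100: (5,748/1,100)×332 + (1,100/2)×30.2 = £1,734.85 + £16,610.00 = £18,344.85.
Excess = £18,344.85 − £10,736.08 = £7,608.77.

Extra cost ≈ £7,609 per year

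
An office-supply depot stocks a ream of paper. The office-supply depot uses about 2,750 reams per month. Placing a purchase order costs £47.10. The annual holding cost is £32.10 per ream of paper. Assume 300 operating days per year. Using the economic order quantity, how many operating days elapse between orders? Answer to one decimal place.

T ≈ 2.8 days

Annual demand D = 2,750 × 12 = 33,000.
The optimal lot size = √(2DS/H) = √(2 × 33,000 × 47.1 / 32.1) ≈ 311.19.
Cycle time = Q*/D × 300 = 311.19 / 33,000 × 300 ≈ 2.829 days.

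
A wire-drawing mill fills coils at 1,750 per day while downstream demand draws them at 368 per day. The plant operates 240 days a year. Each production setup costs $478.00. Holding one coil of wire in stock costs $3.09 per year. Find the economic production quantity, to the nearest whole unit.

Q* ≈ 5,882 coils

Annual demand D = 368 × 240 = 88,320.
Production build-up factor (1 − d/p) = 1 − 368/1,750 = 0.7897.
Q* = √(2DS / (H(1 − d/p))) = √(2 × 88,320 × 478 / (3.09 × 0.7897)).
= √(84,433,920 / 2.4402) ≈ 5882.260.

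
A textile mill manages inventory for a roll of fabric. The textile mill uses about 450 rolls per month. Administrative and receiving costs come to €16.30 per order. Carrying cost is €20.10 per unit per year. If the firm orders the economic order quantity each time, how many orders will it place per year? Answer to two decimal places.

Annual demand D = 450 × 12 = 5,400.
Q* = √(2DS/H) = √(2 × 5,400 × 16.3 / 20.1) ≈ 93.59.
Orders per year = D / Q* = 5,400 / 93.59 ≈ 57.701.

N ≈ 57.70 orders per year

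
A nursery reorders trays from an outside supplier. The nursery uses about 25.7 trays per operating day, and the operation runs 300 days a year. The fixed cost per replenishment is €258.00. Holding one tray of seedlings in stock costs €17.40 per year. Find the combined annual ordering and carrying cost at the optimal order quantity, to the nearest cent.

Annual demand D = 25.7 × 300 = 7,710.
EOQ = √(2DS/H) = √(2 × 7,710 × 258 / 17.4) ≈ 478.16.
At Q*, ordering cost (D/Q*)S equals holding cost (Q*/2)H, each = √(DSH/2).
Minimum total = √(2DSH) = √(2 × 7,710 × 258 × 17.4) ≈ 8320.064.

TC* ≈ €8,320.06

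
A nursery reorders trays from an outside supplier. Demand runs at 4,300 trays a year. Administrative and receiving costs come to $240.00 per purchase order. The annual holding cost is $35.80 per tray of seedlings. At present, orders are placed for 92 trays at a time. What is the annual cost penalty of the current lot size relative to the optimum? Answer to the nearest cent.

EOQ = √(2DS/H) = √(2 × 4,300 × 240 / 35.8) ≈ 240.11.
Cost at Q* = (D/Q*)S + (Q*/2)H = √(2DSH) ≈ $8,596.00.
Cost at Q = 92: (4,300/92)×240 + (92/2)×35.8 = $11,217.39 + $1,646.80 = $12,864.19.
Excess = $12,864.19 − $8,596.00 = $4,268.19.

Extra cost ≈ $4,268.19 per year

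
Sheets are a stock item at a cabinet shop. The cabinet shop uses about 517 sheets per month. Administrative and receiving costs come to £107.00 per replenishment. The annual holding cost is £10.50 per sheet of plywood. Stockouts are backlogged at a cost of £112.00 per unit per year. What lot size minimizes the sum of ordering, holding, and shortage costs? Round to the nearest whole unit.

Annual demand D = 517 × 12 = 6,204.
With planned backorders, Q* = √(2DS/H) · √((H+B)/B).
√(2DS/H) = √(2 × 6,204 × 107 / 10.5) = 355.589.
√((H+B)/B) = √((10.5+112)/112) = 1.0458.
Q* ≈ 371.884.

Q* ≈ 372 sheets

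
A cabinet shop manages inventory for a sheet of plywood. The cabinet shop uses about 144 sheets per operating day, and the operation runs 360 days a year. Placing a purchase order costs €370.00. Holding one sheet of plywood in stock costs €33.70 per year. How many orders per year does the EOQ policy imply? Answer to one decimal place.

N ≈ 48.6 orders per year

Annual demand D = 144 × 360 = 51,840.
The optimal lot size = √(2DS/H) = √(2 × 51,840 × 370 / 33.7) ≈ 1066.92.
Orders per year = D / Q* = 51,840 / 1066.92 ≈ 48.588.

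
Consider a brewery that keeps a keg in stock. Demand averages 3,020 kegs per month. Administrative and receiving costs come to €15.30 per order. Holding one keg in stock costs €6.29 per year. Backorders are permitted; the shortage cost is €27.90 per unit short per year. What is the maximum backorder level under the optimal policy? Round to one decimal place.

S* ≈ 85.5 kegs

Annual demand D = 3,020 × 12 = 36,240.
With planned backorders, Q* = √(2DS/H) · √((H+B)/B).
√(2DS/H) = √(2 × 36,240 × 15.3 / 6.29) = 419.884.
√((H+B)/B) = √((6.29+27.9)/27.9) = 1.1070.
Q* ≈ 464.812.
S* = Q* · H/(H+B) = 464.812 × 6.29/34.19 ≈ 85.512.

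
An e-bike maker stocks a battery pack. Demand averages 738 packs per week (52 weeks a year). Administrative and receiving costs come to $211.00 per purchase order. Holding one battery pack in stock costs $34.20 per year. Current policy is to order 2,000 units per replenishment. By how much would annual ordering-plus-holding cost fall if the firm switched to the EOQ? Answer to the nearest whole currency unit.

Annual demand D = 738 × 52 = 38,376.
EOQ = √(2DS/H) = √(2 × 38,376 × 211 / 34.2) ≈ 688.13.
Cost at Q* = (D/Q*)S + (Q*/2)H = √(2DSH) ≈ $23,534.18.
Cost at Q = 2,000: (38,376/2,000)×211 + (2,000/2)×34.2 = $4,048.67 + $34,200.00 = $38,248.67.
Excess = $38,248.67 − $23,534.18 = $14,714.48.

Extra cost ≈ $14,714 per year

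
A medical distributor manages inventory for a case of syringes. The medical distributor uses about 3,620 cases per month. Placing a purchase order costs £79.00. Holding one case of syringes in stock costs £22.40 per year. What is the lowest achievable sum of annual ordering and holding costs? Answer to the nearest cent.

TC* ≈ £12,399.31

Annual demand D = 3,620 × 12 = 43,440.
The optimal lot size = √(2DS/H) = √(2 × 43,440 × 79 / 22.4) ≈ 553.54.
At the optimum the two cost components are equal, so total cost = 2·(Q*/2)H = Q*·H.
Minimum total = √(2DSH) = √(2 × 43,440 × 79 × 22.4) ≈ 12399.308.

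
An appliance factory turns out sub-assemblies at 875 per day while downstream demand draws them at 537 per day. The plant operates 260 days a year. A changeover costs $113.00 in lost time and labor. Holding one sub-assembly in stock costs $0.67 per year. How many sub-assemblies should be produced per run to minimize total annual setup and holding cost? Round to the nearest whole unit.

Annual demand D = 537 × 260 = 139,620.
Production build-up factor (1 − d/p) = 1 − 537/875 = 0.3863.
Q* = √(2DS / (H(1 − d/p))) = √(2 × 139,620 × 113 / (0.67 × 0.3863)).
= √(31,554,120 / 0.2588) ≈ 11041.709.

Q* ≈ 11,042 sub-assemblies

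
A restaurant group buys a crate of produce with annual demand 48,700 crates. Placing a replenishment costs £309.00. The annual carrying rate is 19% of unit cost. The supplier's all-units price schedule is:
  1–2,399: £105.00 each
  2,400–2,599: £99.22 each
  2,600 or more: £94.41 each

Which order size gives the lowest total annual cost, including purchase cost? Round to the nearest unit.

Q* ≈ 2,600 crates

Holding cost per unit per year at price C is H = 0.19·C.
Candidates are each tier's EOQ (if it falls in that tier) and each price-break quantity.
EOQ at £105.00 = 1228.3 (feasible in tier 1): TC = 48,700×£105.00 + (48,700/1228.3)×309 + (1228.3/2)×0.19×£105.00 = £5,138,003.62.
EOQ at £99.22 = 1263.5 < 2400, so use break Q=2400: TC = 48,700×£99.22 + (48,700/2400.0)×309 + (2400.0/2)×0.19×£99.22 = £4,860,906.29.
EOQ at £94.41 = 1295.3 < 2600, so use break Q=2600: TC = 48,700×£94.41 + (48,700/2600.0)×309 + (2600.0/2)×0.19×£94.41 = £4,626,874.08.
Lowest total cost is £4,626,874.08 at Q = 2600.0.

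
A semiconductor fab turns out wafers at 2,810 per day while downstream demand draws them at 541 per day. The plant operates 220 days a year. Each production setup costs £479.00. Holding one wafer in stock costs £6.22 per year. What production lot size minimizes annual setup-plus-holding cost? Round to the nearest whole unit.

Q* ≈ 4,765 wafers

Annual demand D = 541 × 220 = 119,020.
Production build-up factor (1 − d/p) = 1 − 541/2,810 = 0.8075.
Q* = √(2DS / (H(1 − d/p))) = √(2 × 119,020 × 479 / (6.22 × 0.8075)).
= √(114,021,160 / 5.0225) ≈ 4764.677.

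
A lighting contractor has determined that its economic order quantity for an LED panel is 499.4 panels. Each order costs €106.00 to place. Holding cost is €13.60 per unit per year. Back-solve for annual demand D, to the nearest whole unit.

Squaring Q* = √(2DS/H) gives Q*² = 2DS/H.
From Q* = √(2DS/H): D = Q*²H / (2S) = 499.4² × 13.6 / (2 × 106) = 15999.268.

D ≈ 15,999 panels per year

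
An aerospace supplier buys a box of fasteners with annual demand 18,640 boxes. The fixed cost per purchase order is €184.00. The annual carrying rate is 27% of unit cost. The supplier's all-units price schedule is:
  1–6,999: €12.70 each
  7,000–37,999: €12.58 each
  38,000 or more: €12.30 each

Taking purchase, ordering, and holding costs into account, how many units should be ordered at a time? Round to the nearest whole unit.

Holding cost per unit per year at price C is H = 0.27·C.
For each price level, check whether its EOQ is feasible; otherwise the best quantity at that price is the breakpoint.
EOQ at €12.70 = 1414.4 (feasible in tier 1): TC = 18,640×€12.70 + (18,640/1414.4)×184 + (1414.4/2)×0.27×€12.70 = €241,577.88.
EOQ at €12.58 = 1421.1 < 7000, so use break Q=7000: TC = 18,640×€12.58 + (18,640/7000.0)×184 + (7000.0/2)×0.27×€12.58 = €246,869.27.
EOQ at €12.30 = 1437.2 < 38000, so use break Q=38000: TC = 18,640×€12.30 + (18,640/38000.0)×184 + (38000.0/2)×0.27×€12.30 = €292,461.26.
Lowest total cost is €241,577.88 at Q = 1414.4.

Q* ≈ 1,414 boxes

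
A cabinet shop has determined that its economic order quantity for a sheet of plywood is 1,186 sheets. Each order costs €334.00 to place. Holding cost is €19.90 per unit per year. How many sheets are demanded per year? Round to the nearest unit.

Invert the EOQ relation Q*² = 2DS/H.
From Q* = √(2DS/H): D = Q*²H / (2S) = 1,186² × 19.9 / (2 × 334) = 41903.084.

D ≈ 41,903 sheets per year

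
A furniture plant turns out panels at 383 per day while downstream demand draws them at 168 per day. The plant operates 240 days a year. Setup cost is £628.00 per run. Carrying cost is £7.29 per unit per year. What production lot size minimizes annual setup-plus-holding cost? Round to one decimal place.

Q* ≈ 3,517.8 panels

Annual demand D = 168 × 240 = 40,320.
Production build-up factor (1 − d/p) = 1 − 168/383 = 0.5614.
Q* = √(2DS / (H(1 − d/p))) = √(2 × 40,320 × 628 / (7.29 × 0.5614)).
= √(50,641,920 / 4.0923) ≈ 3517.803.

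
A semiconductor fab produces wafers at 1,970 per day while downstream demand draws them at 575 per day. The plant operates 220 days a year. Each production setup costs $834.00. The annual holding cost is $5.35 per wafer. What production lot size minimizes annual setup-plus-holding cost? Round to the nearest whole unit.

Q* ≈ 7,463 wafers

Annual demand D = 575 × 220 = 126,500.
Production build-up factor (1 − d/p) = 1 − 575/1,970 = 0.7081.
Q* = √(2DS / (H(1 − d/p))) = √(2 × 126,500 × 834 / (5.35 × 0.7081)).
= √(211,002,000 / 3.7885) ≈ 7462.982.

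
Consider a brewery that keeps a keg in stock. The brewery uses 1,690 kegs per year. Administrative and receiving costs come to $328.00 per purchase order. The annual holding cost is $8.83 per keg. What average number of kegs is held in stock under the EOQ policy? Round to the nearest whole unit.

Average inventory ≈ 177 kegs

EOQ = √(2DS/H) = √(2 × 1,690 × 328 / 8.83) ≈ 354.34.
Average inventory = Q*/2 ≈ 354.34 / 2 = 177.168.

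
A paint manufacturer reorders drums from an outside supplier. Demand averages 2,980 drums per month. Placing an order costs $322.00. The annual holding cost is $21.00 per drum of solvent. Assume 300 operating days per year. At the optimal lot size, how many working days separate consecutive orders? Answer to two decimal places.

Annual demand D = 2,980 × 12 = 35,760.
The optimal lot size = √(2DS/H) = √(2 × 35,760 × 322 / 21) ≈ 1047.21.
Cycle time = Q*/D × 300 = 1047.21 / 35,760 × 300 ≈ 8.785 days.

T ≈ 8.79 days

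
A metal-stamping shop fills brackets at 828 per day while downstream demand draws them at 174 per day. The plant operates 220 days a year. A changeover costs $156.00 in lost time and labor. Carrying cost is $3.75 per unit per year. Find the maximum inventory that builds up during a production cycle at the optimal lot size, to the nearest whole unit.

Annual demand D = 174 × 220 = 38,280.
Production build-up factor (1 − d/p) = 1 − 174/828 = 0.7899.
Q* = √(2DS / (H(1 − d/p))) = √(2 × 38,280 × 156 / (3.75 × 0.7899)).
= √(11,943,360 / 2.962) ≈ 2008.047.
Maximum inventory = Q*(1 − d/p) = 2008.047 × 0.7899 ≈ 1586.066.

I_max ≈ 1,586 brackets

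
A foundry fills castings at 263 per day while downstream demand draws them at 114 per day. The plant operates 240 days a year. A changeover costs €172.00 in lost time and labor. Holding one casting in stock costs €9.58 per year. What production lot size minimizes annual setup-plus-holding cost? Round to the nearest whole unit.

Annual demand D = 114 × 240 = 27,360.
Production build-up factor (1 − d/p) = 1 − 114/263 = 0.5665.
Q* = √(2DS / (H(1 − d/p))) = √(2 × 27,360 × 172 / (9.58 × 0.5665)).
= √(9,411,840 / 5.4275) ≈ 1316.859.

Q* ≈ 1,317 castings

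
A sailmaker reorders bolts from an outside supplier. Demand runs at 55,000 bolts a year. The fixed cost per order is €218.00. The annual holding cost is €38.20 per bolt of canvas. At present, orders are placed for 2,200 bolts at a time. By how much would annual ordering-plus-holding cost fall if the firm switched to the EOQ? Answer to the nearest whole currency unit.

Extra cost ≈ €17,204 per year

EOQ = √(2DS/H) = √(2 × 55,000 × 218 / 38.2) ≈ 792.31.
Cost at Q* = (D/Q*)S + (Q*/2)H = √(2DSH) ≈ €30,266.09.
Cost at Q = 2,200: (55,000/2,200)×218 + (2,200/2)×38.2 = €5,450.00 + €42,020.00 = €47,470.00.
Excess = €47,470.00 − €30,266.09 = €17,203.91.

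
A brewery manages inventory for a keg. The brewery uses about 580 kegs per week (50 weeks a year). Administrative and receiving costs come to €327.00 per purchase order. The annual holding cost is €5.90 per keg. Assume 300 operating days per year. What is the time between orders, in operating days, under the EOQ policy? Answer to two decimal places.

T ≈ 18.55 days

Annual demand D = 580 × 50 = 29,000.
Q* = √(2DS/H) = √(2 × 29,000 × 327 / 5.9) ≈ 1792.92.
Cycle time = Q*/D × 300 = 1792.92 / 29,000 × 300 ≈ 18.547 days.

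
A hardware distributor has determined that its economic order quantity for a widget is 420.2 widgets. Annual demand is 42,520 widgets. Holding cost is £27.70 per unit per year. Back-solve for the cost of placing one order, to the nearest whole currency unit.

S ≈ £58

Invert the EOQ relation Q*² = 2DS/H.
From Q* = √(2DS/H): S = Q*²H / (2D) = 420.2² × 27.7 / (2 × 42,520) = 57.5133.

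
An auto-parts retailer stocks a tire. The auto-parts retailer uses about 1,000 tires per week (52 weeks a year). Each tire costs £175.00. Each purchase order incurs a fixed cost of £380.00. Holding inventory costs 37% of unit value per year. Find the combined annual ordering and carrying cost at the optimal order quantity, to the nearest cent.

TC* ≈ £50,585.77

Annual demand D = 1,000 × 52 = 52,000.
Holding cost H = 0.37 × £175.00 = £64.7500 per unit per year.
The optimal lot size = √(2DS/H) = √(2 × 52,000 × 380 / 64.75) ≈ 781.25.
At the optimum the two cost components are equal, so total cost = 2·(Q*/2)H = Q*·H.
Minimum total = √(2DSH) = √(2 × 52,000 × 380 × 64.75) ≈ 50585.769.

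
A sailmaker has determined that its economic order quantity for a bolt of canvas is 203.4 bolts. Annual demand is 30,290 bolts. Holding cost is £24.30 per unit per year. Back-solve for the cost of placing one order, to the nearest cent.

The basic EOQ model gives Q* = √(2DS/H); rearrange for the unknown.
From Q* = √(2DS/H): S = Q*²H / (2D) = 203.4² × 24.3 / (2 × 30,290) = 16.5951.

S ≈ £16.60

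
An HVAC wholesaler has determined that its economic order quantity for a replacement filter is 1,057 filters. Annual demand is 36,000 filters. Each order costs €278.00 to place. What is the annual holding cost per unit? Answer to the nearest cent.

Invert the EOQ relation Q*² = 2DS/H.
From Q* = √(2DS/H): H = 2DS / Q*² = 2 × 36,000 × 278 / 1,057² = 17.9154.

H ≈ €17.92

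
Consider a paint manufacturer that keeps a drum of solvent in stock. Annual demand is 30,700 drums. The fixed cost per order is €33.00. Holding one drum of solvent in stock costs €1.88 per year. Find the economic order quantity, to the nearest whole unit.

Q* ≈ 1,038 drums

EOQ = √(2DS / H) = √(2 × 30,700 × 33 / 1.88).
= √(2,026,200 / 1.88) = √1,077,765.9574 ≈ 1038.155.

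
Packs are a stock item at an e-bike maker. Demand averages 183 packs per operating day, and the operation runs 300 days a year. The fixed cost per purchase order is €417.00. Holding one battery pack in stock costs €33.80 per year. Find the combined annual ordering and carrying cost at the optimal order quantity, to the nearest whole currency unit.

TC* ≈ €39,339

Annual demand D = 183 × 300 = 54,900.
The optimal lot size = √(2DS/H) = √(2 × 54,900 × 417 / 33.8) ≈ 1163.89.
At the optimum the two cost components are equal, so total cost = 2·(Q*/2)H = Q*·H.
Minimum total = √(2DSH) = √(2 × 54,900 × 417 × 33.8) ≈ 39339.383.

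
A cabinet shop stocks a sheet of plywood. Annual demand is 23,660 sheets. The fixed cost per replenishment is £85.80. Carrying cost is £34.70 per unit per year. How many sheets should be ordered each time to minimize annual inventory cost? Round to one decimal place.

EOQ = √(2DS / H) = √(2 × 23,660 × 85.8 / 34.7).
= √(4,060,056 / 34.7) = √117,004.4957 ≈ 342.059.

Q* ≈ 342.1 sheets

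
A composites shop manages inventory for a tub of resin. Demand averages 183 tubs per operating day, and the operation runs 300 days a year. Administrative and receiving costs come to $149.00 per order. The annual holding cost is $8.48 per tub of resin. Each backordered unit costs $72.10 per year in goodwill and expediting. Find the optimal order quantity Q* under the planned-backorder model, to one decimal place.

Q* ≈ 1,468.4 tubs

Annual demand D = 183 × 300 = 54,900.
With planned backorders, Q* = √(2DS/H) · √((H+B)/B).
√(2DS/H) = √(2 × 54,900 × 149 / 8.48) = 1388.981.
√((H+B)/B) = √((8.48+72.1)/72.1) = 1.0572.
Q* ≈ 1468.393.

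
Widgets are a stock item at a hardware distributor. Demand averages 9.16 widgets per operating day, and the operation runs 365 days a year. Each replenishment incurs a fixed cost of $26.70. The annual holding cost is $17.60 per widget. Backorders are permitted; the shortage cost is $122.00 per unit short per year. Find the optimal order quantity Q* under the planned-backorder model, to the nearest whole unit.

Annual demand D = 9.16 × 365 = 3,343.4.
With planned backorders, Q* = √(2DS/H) · √((H+B)/B).
√(2DS/H) = √(2 × 3,343.4 × 26.7 / 17.6) = 100.718.
√((H+B)/B) = √((17.6+122)/122) = 1.0697.
Q* ≈ 107.739.

Q* ≈ 108 widgets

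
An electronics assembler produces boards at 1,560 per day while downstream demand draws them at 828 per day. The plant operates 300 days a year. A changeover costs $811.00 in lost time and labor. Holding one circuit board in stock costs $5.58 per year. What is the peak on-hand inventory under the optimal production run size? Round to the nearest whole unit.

Annual demand D = 828 × 300 = 248,400.
Production build-up factor (1 − d/p) = 1 − 828/1,560 = 0.4692.
Q* = √(2DS / (H(1 − d/p))) = √(2 × 248,400 × 811 / (5.58 × 0.4692)).
= √(402,904,800 / 2.6183) ≈ 12404.832.
Maximum inventory = Q*(1 − d/p) = 12404.832 × 0.4692 ≈ 5820.729.

I_max ≈ 5,821 boards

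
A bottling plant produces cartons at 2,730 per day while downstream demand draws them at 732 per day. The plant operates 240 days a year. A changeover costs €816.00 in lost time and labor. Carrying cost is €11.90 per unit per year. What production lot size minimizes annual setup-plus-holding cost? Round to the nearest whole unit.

Q* ≈ 5,738 cartons

Annual demand D = 732 × 240 = 175,680.
Production build-up factor (1 − d/p) = 1 − 732/2,730 = 0.7319.
Q* = √(2DS / (H(1 − d/p))) = √(2 × 175,680 × 816 / (11.9 × 0.7319)).
= √(286,709,760 / 8.7092) ≈ 5737.614.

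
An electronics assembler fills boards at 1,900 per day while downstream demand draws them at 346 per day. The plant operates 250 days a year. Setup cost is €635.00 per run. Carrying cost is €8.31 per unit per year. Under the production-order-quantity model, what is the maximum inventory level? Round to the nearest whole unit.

I_max ≈ 3,288 boards

Annual demand D = 346 × 250 = 86,500.
Production build-up factor (1 − d/p) = 1 − 346/1,900 = 0.8179.
Q* = √(2DS / (H(1 − d/p))) = √(2 × 86,500 × 635 / (8.31 × 0.8179)).
= √(109,855,000 / 6.7967) ≈ 4020.321.
Maximum inventory = Q*(1 − d/p) = 4020.321 × 0.8179 ≈ 3288.199.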